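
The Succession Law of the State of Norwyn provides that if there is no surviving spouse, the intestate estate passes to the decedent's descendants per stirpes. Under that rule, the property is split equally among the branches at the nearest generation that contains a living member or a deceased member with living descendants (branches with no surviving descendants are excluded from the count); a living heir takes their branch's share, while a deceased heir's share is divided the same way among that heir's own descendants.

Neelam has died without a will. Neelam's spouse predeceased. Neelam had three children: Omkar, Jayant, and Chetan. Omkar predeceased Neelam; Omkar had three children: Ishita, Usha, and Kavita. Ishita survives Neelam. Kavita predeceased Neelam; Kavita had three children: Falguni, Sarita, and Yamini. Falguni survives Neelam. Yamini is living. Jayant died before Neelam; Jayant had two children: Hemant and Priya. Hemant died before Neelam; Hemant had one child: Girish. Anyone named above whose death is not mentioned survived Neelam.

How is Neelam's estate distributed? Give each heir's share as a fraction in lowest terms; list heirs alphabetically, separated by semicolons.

Chetan 1/3; Falguni 1/27; Girish 1/6; Ishita 1/9; Priya 1/6; Sarita 1/27; Usha 1/9; Yamini 1/27

There is no surviving spouse, so the entire estate passes to Neelam's descendants per stirpes.
The estate is divided into 3 equal shares of 1/3 among Omkar, Jayant, Chetan.
Omkar predeceased; the 1/3 allotted to Omkar's branch passes to Omkar's issue by representation.
The 1/3 is divided into 3 equal shares of 1/9 among Ishita, Usha, Kavita.
Ishita is living and takes 1/9.
Usha is living and takes 1/9.
Kavita predeceased; the 1/9 allotted to Kavita's branch passes to Kavita's issue by representation.
The 1/9 is divided into 3 equal shares of 1/27 among Falguni, Sarita, Yamini.
Falguni is living and takes 1/27.
Sarita is living and takes 1/27.
Yamini is living and takes 1/27.
Jayant predeceased; the 1/3 allotted to Jayant's branch passes to Jayant's issue by representation.
The 1/3 is divided into 2 equal shares of 1/6 among Hemant, Priya.
Hemant predeceased; the 1/6 allotted to Hemant's branch passes to Hemant's issue by representation.
Girish is the sole taker at this level and receives the full 1/6.
Priya is living and takes 1/6.
Chetan is living and takes 1/3.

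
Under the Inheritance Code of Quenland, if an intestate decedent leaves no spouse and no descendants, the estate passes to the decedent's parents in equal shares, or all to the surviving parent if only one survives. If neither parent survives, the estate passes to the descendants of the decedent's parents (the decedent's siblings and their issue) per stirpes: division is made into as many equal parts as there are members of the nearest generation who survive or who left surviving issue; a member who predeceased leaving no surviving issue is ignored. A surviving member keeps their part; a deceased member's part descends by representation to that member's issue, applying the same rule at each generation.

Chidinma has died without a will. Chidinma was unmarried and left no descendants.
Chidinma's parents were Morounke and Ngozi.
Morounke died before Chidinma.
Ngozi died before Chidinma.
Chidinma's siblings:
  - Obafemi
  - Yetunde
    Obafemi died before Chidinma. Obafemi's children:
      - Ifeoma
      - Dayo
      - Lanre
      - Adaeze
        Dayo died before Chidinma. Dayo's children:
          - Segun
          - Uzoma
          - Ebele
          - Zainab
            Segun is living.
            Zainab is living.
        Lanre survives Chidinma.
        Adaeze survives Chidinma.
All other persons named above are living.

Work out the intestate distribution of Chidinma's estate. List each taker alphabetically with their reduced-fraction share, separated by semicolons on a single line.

Neither parent survives and there are no descendants, so the estate passes to Chidinma's siblings and their issue per stirpes.
The estate is divided into 2 equal shares of 1/2 among Obafemi, Yetunde.
Obafemi predeceased; the 1/2 allotted to Obafemi's branch passes to Obafemi's issue by representation.
The 1/2 is divided into 4 equal shares of 1/8 among Ifeoma, Dayo, Lanre, Adaeze.
Ifeoma is living and takes 1/8.
Dayo predeceased; the 1/8 allotted to Dayo's branch passes to Dayo's issue by representation.
The 1/8 is divided into 4 equal shares of 1/32 among Segun, Uzoma, Ebele, Zainab.
Segun is living and takes 1/32.
Uzoma is living and takes 1/32.
Ebele is living and takes 1/32.
Zainab is living and takes 1/32.
Lanre is living and takes 1/8.
Adaeze is living and takes 1/8.
Yetunde is living and takes 1/2.

Adaeze 1/8; Ebele 1/32; Ifeoma 1/8; Lanre 1/8; Segun 1/32; Uzoma 1/32; Yetunde 1/2; Zainab 1/32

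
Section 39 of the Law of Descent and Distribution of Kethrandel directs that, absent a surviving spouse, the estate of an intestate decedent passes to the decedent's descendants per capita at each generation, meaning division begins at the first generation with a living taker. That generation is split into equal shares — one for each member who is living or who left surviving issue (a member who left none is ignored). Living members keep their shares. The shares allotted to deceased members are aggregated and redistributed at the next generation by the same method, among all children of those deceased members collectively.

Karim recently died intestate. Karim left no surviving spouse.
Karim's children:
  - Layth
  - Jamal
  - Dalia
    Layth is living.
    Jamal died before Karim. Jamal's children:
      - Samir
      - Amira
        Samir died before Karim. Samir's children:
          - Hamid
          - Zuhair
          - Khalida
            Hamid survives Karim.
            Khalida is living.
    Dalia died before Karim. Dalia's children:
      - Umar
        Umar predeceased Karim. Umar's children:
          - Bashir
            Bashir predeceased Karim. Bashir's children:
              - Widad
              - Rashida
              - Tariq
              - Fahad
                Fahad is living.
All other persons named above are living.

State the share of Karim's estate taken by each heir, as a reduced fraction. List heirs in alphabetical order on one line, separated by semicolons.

Amira 2/9; Fahad 1/36; Hamid 1/9; Khalida 1/9; Layth 1/3; Rashida 1/36; Tariq 1/36; Widad 1/36; Zuhair 1/9

There is no surviving spouse, so the entire estate passes to Karim's descendants per capita at each generation.
At generation 1 (Layth, Jamal, Dalia) there are 3 shares of (1)/3 = 1/3 each.
Living: Layth — each takes 1/3.
Deceased: Jamal and Dalia. Their combined 2/3 is pooled and carried to generation 2.
At generation 2 (Samir, Amira, Umar) there are 3 shares of (2/3)/3 = 2/9 each.
Living: Amira — each takes 2/9.
Deceased: Samir and Umar. Their combined 4/9 is pooled and carried to generation 3.
At generation 3 (Hamid, Zuhair, Khalida, Bashir) there are 4 shares of (4/9)/4 = 1/9 each.
Living: Hamid, Zuhair, and Khalida — each takes 1/9.
Deceased: Bashir. That 1/9 share is carried to generation 4.
At generation 4 (Widad, Rashida, Tariq, Fahad) there are 4 shares of (1/9)/4 = 1/36 each.
Living: Widad, Rashida, Tariq, and Fahad — each takes 1/36.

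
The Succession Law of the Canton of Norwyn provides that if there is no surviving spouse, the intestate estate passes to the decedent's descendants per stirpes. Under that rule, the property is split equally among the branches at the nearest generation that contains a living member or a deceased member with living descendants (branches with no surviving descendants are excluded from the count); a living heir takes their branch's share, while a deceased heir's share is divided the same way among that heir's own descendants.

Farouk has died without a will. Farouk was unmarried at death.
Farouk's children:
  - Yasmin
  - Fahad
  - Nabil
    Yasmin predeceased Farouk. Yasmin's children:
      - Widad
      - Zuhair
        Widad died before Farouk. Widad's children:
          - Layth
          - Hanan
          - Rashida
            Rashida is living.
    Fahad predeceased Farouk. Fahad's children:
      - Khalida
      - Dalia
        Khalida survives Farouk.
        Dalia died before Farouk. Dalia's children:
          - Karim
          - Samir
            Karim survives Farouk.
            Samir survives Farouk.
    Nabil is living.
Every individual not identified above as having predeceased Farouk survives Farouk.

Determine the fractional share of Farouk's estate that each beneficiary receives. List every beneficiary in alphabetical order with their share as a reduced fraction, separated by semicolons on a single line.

Hanan 1/18; Karim 1/12; Khalida 1/6; Layth 1/18; Nabil 1/3; Rashida 1/18; Samir 1/12; Zuhair 1/6

There is no surviving spouse, so the entire estate passes to Farouk's descendants per stirpes.
The estate is divided into 3 equal shares of 1/3 among Yasmin, Fahad, Nabil.
Yasmin predeceased; the 1/3 allotted to Yasmin's branch passes to Yasmin's issue by representation.
The 1/3 is divided into 2 equal shares of 1/6 among Widad, Zuhair.
Widad predeceased; the 1/6 allotted to Widad's branch passes to Widad's issue by representation.
The 1/6 is divided into 3 equal shares of 1/18 among Layth, Hanan, Rashida.
Layth is living and takes 1/18.
Hanan is living and takes 1/18.
Rashida is living and takes 1/18.
Zuhair is living and takes 1/6.
Fahad predeceased; the 1/3 allotted to Fahad's branch passes to Fahad's issue by representation.
The 1/3 is divided into 2 equal shares of 1/6 among Khalida, Dalia.
Khalida is living and takes 1/6.
Dalia predeceased; the 1/6 allotted to Dalia's branch passes to Dalia's issue by representation.
The 1/6 is divided into 2 equal shares of 1/12 among Karim, Samir.
Karim is living and takes 1/12.
Samir is living and takes 1/12.
Nabil is living and takes 1/3.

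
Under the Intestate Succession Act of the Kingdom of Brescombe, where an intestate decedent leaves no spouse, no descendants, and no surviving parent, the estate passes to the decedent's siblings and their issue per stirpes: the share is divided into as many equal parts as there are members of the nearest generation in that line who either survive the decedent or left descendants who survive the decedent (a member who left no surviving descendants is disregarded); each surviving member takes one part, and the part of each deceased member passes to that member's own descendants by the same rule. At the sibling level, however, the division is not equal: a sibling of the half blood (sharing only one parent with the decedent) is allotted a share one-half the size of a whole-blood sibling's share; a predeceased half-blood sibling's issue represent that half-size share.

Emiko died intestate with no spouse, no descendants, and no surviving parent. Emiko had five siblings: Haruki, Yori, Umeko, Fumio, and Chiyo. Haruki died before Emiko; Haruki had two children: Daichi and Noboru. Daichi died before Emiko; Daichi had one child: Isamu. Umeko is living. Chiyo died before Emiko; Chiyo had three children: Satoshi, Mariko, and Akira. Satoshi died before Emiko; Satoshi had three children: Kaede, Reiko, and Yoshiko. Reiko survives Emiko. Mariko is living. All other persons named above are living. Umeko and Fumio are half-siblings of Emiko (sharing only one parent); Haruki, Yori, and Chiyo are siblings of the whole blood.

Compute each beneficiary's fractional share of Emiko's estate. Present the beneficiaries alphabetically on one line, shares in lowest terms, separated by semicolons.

No spouse, descendants, or parent survives, so the estate passes to Emiko's siblings per stirpes.
Half-blood siblings count for one-half the weight of whole-blood siblings at the initial division.
Dividing 1 in proportion to weights (total weight 4): Haruki (weight 1) → 1/4; Yori (weight 1) → 1/4; Umeko (weight 1/2) → 1/8; Fumio (weight 1/2) → 1/8; Chiyo (weight 1) → 1/4.
Haruki predeceased; the 1/4 allotted to Haruki's branch passes to Haruki's issue by representation.
The 1/4 is divided into 2 equal shares of 1/8 among Daichi, Noboru.
Daichi predeceased; the 1/8 allotted to Daichi's branch passes to Daichi's issue by representation.
Isamu is the sole taker at this level and receives the full 1/8.
Noboru is living and takes 1/8.
Yori is living and takes 1/4.
Umeko is living and takes 1/8.
Fumio is living and takes 1/8.
Chiyo predeceased; the 1/4 allotted to Chiyo's branch passes to Chiyo's issue by representation.
The 1/4 is divided into 3 equal shares of 1/12 among Satoshi, Mariko, Akira.
Satoshi predeceased; the 1/12 allotted to Satoshi's branch passes to Satoshi's issue by representation.
The 1/12 is divided into 3 equal shares of 1/36 among Kaede, Reiko, Yoshiko.
Kaede is living and takes 1/36.
Reiko is living and takes 1/36.
Yoshiko is living and takes 1/36.
Mariko is living and takes 1/12.
Akira is living and takes 1/12.

Akira 1/12; Fumio 1/8; Isamu 1/8; Kaede 1/36; Mariko 1/12; Noboru 1/8; Reiko 1/36; Umeko 1/8; Yori 1/4; Yoshiko 1/36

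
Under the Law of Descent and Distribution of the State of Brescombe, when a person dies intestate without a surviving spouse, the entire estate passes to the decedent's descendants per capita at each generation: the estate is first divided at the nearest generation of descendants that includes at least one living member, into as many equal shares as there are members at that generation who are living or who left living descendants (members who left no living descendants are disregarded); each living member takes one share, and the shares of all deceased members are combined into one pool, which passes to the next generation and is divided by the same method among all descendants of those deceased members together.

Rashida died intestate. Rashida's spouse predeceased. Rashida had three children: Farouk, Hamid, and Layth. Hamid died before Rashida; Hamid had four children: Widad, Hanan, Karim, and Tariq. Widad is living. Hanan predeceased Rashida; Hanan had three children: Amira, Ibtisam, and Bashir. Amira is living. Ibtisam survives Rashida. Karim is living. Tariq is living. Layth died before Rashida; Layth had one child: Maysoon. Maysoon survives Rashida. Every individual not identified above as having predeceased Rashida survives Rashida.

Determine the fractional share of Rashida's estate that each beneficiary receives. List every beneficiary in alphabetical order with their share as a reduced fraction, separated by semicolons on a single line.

Amira 2/45; Bashir 2/45; Farouk 1/3; Ibtisam 2/45; Karim 2/15; Maysoon 2/15; Tariq 2/15; Widad 2/15

There is no surviving spouse, so the entire estate passes to Rashida's descendants per capita at each generation.
At generation 1 (Farouk, Hamid, Layth) there are 3 shares of (1)/3 = 1/3 each.
Living: Farouk — each takes 1/3.
Deceased: Hamid and Layth. Their combined 2/3 is pooled and carried to generation 2.
At generation 2 (Widad, Hanan, Karim, Tariq, Maysoon) there are 5 shares of (2/3)/5 = 2/15 each.
Living: Widad, Karim, Tariq, and Maysoon — each takes 2/15.
Deceased: Hanan. That 2/15 share is carried to generation 3.
At generation 3 (Amira, Ibtisam, Bashir) there are 3 shares of (2/15)/3 = 2/45 each.
Living: Amira, Ibtisam, and Bashir — each takes 2/45.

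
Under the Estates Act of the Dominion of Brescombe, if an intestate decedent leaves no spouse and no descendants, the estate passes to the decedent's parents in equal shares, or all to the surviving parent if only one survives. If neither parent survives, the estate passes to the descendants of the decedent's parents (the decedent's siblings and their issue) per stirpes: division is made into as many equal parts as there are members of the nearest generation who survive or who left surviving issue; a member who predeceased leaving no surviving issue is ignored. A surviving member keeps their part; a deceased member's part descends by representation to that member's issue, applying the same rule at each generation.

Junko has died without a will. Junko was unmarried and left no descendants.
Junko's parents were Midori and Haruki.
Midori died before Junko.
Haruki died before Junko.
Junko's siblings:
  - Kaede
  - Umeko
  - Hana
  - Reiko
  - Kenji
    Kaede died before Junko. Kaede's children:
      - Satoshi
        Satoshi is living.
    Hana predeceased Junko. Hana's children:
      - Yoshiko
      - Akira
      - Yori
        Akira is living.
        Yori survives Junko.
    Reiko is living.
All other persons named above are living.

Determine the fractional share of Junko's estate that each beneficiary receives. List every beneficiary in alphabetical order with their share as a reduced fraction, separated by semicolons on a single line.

Neither parent survives and there are no descendants, so the estate passes to Junko's siblings and their issue per stirpes.
The estate is divided into 5 equal shares of 1/5 among Kaede, Umeko, Hana, Reiko, Kenji.
Kaede predeceased; the 1/5 allotted to Kaede's branch passes to Kaede's issue by representation.
Satoshi is the sole taker at this level and receives the full 1/5.
Umeko is living and takes 1/5.
Hana predeceased; the 1/5 allotted to Hana's branch passes to Hana's issue by representation.
The 1/5 is divided into 3 equal shares of 1/15 among Yoshiko, Akira, Yori.
Yoshiko is living and takes 1/15.
Akira is living and takes 1/15.
Yori is living and takes 1/15.
Reiko is living and takes 1/5.
Kenji is living and takes 1/5.

Akira 1/15; Kenji 1/5; Reiko 1/5; Satoshi 1/5; Umeko 1/5; Yori 1/15; Yoshiko 1/15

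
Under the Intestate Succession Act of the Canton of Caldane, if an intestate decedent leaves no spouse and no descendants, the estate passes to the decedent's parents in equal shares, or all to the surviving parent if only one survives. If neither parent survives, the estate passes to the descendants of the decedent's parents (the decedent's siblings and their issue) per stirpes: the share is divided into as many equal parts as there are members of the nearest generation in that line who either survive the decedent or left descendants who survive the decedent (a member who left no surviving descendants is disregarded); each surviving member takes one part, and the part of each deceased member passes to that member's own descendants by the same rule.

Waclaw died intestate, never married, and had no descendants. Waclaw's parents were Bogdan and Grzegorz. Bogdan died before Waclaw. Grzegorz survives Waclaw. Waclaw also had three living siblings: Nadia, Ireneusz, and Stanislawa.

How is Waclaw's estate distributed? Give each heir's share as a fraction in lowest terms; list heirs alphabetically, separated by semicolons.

Only one parent, Grzegorz, survives, so Grzegorz takes the entire estate. The siblings take nothing because a surviving parent has priority.

Grzegorz 1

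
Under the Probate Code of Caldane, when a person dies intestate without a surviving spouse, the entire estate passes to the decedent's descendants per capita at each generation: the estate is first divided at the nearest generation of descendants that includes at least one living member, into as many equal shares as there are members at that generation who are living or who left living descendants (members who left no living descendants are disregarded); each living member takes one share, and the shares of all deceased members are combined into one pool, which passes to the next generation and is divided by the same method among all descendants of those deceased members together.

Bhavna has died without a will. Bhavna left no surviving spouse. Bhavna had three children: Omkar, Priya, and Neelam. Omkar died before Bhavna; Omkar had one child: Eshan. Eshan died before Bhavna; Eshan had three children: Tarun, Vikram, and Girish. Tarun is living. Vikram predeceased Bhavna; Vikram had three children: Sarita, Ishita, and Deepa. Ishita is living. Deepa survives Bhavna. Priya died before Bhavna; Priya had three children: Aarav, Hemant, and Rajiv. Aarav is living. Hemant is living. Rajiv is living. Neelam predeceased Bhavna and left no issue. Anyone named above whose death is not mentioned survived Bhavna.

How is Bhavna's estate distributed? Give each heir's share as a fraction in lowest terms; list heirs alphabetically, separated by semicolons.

Aarav 1/4; Deepa 1/36; Girish 1/12; Hemant 1/4; Ishita 1/36; Rajiv 1/4; Sarita 1/36; Tarun 1/12

There is no surviving spouse, so the entire estate passes to Bhavna's descendants per capita at each generation.
No one at generation 1 (Omkar, Priya) is living; moving to the next generation.
At generation 2 (Eshan, Aarav, Hemant, Rajiv) there are 4 shares of (1)/4 = 1/4 each.
Living: Aarav, Hemant, and Rajiv — each takes 1/4.
Deceased: Eshan. That 1/4 share is carried to generation 3.
At generation 3 (Tarun, Vikram, Girish) there are 3 shares of (1/4)/3 = 1/12 each.
Living: Tarun and Girish — each takes 1/12.
Deceased: Vikram. That 1/12 share is carried to generation 4.
At generation 4 (Sarita, Ishita, Deepa) there are 3 shares of (1/12)/3 = 1/36 each.
Living: Sarita, Ishita, and Deepa — each takes 1/36.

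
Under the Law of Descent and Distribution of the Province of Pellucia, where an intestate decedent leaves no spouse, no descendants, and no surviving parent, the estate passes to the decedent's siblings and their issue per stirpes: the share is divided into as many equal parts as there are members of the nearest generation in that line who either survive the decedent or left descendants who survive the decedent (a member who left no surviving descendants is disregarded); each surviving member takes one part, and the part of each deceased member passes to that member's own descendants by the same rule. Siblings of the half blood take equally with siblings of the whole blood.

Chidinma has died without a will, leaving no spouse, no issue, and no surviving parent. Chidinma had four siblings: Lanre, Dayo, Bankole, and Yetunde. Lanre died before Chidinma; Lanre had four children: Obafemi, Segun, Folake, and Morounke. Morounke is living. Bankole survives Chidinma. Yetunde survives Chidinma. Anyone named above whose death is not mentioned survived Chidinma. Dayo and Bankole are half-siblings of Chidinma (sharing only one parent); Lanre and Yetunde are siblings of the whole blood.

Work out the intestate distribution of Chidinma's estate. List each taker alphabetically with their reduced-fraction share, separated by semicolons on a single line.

No spouse, descendants, or parent survives, so the estate passes to Chidinma's siblings per stirpes.
Half-blood and whole-blood siblings take equally under the stated rule.
The estate is divided into 4 equal shares of 1/4 among Lanre, Dayo, Bankole, Yetunde.
Lanre predeceased; the 1/4 allotted to Lanre's branch passes to Lanre's issue by representation.
The 1/4 is divided into 4 equal shares of 1/16 among Obafemi, Segun, Folake, Morounke.
Obafemi is living and takes 1/16.
Segun is living and takes 1/16.
Folake is living and takes 1/16.
Morounke is living and takes 1/16.
Dayo is living and takes 1/4.
Bankole is living and takes 1/4.
Yetunde is living and takes 1/4.

Bankole 1/4; Dayo 1/4; Folake 1/16; Morounke 1/16; Obafemi 1/16; Segun 1/16; Yetunde 1/4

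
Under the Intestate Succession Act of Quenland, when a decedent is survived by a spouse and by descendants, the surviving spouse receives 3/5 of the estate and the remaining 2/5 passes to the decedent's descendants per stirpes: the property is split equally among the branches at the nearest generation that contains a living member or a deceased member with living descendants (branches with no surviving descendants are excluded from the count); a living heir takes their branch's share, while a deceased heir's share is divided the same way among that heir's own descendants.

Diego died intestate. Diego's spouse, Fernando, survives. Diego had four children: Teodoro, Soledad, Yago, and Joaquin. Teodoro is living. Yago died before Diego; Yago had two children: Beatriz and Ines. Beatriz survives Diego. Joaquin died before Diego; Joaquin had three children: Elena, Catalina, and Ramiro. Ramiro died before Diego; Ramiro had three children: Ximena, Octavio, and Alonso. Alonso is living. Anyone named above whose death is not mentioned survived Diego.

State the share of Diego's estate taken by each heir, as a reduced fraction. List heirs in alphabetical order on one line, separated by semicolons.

Fernando, as surviving spouse, takes 3/5.
The remaining 2/5 passes to Diego's descendants per stirpes.
The 2/5 is divided into 4 equal shares of 1/10 among Teodoro, Soledad, Yago, Joaquin.
Teodoro is living and takes 1/10.
Soledad is living and takes 1/10.
Yago predeceased; the 1/10 allotted to Yago's branch passes to Yago's issue by representation.
The 1/10 is divided into 2 equal shares of 1/20 among Beatriz, Ines.
Beatriz is living and takes 1/20.
Ines is living and takes 1/20.
Joaquin predeceased; the 1/10 allotted to Joaquin's branch passes to Joaquin's issue by representation.
The 1/10 is divided into 3 equal shares of 1/30 among Elena, Catalina, Ramiro.
Elena is living and takes 1/30.
Catalina is living and takes 1/30.
Ramiro predeceased; the 1/30 allotted to Ramiro's branch passes to Ramiro's issue by representation.
The 1/30 is divided into 3 equal shares of 1/90 among Ximena, Octavio, Alonso.
Ximena is living and takes 1/90.
Octavio is living and takes 1/90.
Alonso is living and takes 1/90.

Alonso 1/90; Beatriz 1/20; Catalina 1/30; Elena 1/30; Fernando 3/5; Ines 1/20; Octavio 1/90; Soledad 1/10; Teodoro 1/10; Ximena 1/90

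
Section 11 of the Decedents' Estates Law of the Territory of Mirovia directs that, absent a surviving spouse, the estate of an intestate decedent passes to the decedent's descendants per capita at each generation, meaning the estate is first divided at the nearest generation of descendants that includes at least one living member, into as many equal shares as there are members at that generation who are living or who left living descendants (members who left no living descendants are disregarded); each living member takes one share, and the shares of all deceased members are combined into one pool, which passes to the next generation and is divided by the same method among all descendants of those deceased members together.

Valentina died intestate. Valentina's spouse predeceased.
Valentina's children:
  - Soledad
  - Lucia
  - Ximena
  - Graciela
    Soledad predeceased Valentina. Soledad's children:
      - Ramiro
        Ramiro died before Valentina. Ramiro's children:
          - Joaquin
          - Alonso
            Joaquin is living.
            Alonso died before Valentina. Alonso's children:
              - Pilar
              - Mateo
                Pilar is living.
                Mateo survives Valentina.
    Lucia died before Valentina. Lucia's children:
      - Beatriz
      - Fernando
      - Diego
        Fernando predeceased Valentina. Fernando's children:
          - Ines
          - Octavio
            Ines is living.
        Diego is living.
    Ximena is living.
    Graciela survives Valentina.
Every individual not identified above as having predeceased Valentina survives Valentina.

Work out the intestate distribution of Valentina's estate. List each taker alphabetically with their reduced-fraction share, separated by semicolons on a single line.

There is no surviving spouse, so the entire estate passes to Valentina's descendants per capita at each generation.
At generation 1 (Soledad, Lucia, Ximena, Graciela) there are 4 shares of (1)/4 = 1/4 each.
Living: Ximena and Graciela — each takes 1/4.
Deceased: Soledad and Lucia. Their combined 1/2 is pooled and carried to generation 2.
At generation 2 (Ramiro, Beatriz, Fernando, Diego) there are 4 shares of (1/2)/4 = 1/8 each.
Living: Beatriz and Diego — each takes 1/8.
Deceased: Ramiro and Fernando. Their combined 1/4 is pooled and carried to generation 3.
At generation 3 (Joaquin, Alonso, Ines, Octavio) there are 4 shares of (1/4)/4 = 1/16 each.
Living: Joaquin, Ines, and Octavio — each takes 1/16.
Deceased: Alonso. That 1/16 share is carried to generation 4.
At generation 4 (Pilar, Mateo) there are 2 shares of (1/16)/2 = 1/32 each.
Living: Pilar and Mateo — each takes 1/32.

Beatriz 1/8; Diego 1/8; Graciela 1/4; Ines 1/16; Joaquin 1/16; Mateo 1/32; Octavio 1/16; Pilar 1/32; Ximena 1/4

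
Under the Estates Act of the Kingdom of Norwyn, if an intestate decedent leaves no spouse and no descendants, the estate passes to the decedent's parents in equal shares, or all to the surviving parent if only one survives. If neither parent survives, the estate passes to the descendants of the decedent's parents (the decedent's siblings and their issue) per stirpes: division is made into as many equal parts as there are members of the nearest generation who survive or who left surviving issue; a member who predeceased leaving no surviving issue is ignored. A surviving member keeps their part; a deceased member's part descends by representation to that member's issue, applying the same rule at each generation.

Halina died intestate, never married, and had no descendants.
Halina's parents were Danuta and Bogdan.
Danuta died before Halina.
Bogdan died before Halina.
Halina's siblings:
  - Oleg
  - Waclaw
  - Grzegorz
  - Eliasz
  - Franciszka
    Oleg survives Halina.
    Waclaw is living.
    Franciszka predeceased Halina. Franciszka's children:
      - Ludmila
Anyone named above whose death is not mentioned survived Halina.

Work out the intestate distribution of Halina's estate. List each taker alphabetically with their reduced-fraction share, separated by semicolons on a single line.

Eliasz 1/5; Grzegorz 1/5; Ludmila 1/5; Oleg 1/5; Waclaw 1/5

Neither parent survives and there are no descendants, so the estate passes to Halina's siblings and their issue per stirpes.
The estate is divided into 5 equal shares of 1/5 among Oleg, Waclaw, Grzegorz, Eliasz, Franciszka.
Oleg is living and takes 1/5.
Waclaw is living and takes 1/5.
Grzegorz is living and takes 1/5.
Eliasz is living and takes 1/5.
Franciszka predeceased; the 1/5 allotted to Franciszka's branch passes to Franciszka's issue by representation.
Ludmila is the sole taker at this level and receives the full 1/5.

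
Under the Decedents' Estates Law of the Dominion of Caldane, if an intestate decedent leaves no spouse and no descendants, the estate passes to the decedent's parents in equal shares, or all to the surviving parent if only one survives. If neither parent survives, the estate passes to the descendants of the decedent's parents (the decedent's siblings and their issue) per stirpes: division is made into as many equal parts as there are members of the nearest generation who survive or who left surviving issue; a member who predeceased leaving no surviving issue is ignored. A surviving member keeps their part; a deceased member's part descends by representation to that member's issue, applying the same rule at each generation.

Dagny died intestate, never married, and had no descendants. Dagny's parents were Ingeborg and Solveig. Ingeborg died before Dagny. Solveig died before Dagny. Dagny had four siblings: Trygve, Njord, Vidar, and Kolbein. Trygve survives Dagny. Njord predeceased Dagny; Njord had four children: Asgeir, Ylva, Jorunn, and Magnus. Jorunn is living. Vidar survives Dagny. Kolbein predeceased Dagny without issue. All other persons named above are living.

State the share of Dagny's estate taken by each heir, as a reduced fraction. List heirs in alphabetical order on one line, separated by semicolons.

Asgeir 1/12; Jorunn 1/12; Magnus 1/12; Trygve 1/3; Vidar 1/3; Ylva 1/12

Neither parent survives and there are no descendants, so the estate passes to Dagny's siblings and their issue per stirpes.
Kolbein left no surviving issue, so that branch lapses and is disregarded.
The estate is divided into 3 equal shares of 1/3 among Trygve, Njord, Vidar.
Trygve is living and takes 1/3.
Njord predeceased; the 1/3 allotted to Njord's branch passes to Njord's issue by representation.
The 1/3 is divided into 4 equal shares of 1/12 among Asgeir, Ylva, Jorunn, Magnus.
Asgeir is living and takes 1/12.
Ylva is living and takes 1/12.
Jorunn is living and takes 1/12.
Magnus is living and takes 1/12.
Vidar is living and takes 1/3.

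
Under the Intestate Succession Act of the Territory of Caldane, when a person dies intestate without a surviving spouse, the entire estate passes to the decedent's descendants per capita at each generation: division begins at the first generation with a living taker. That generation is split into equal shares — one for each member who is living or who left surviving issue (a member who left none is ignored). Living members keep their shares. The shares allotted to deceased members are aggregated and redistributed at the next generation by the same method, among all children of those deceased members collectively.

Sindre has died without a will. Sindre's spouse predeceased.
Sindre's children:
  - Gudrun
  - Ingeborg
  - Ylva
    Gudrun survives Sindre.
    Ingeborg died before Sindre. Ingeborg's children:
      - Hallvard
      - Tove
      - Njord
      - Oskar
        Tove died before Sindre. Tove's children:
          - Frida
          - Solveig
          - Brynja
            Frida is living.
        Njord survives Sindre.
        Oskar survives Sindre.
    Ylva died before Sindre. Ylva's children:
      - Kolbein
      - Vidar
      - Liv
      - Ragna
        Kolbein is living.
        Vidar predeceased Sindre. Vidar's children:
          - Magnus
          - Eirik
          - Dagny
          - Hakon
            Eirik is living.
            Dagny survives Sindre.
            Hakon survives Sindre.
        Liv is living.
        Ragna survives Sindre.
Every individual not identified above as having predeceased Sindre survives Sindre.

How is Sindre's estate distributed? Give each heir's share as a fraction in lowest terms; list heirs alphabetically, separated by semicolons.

There is no surviving spouse, so the entire estate passes to Sindre's descendants per capita at each generation.
At generation 1 (Gudrun, Ingeborg, Ylva) there are 3 shares of (1)/3 = 1/3 each.
Living: Gudrun — each takes 1/3.
Deceased: Ingeborg and Ylva. Their combined 2/3 is pooled and carried to generation 2.
At generation 2 (Hallvard, Tove, Njord, Oskar, Kolbein, Vidar, Liv, Ragna) there are 8 shares of (2/3)/8 = 1/12 each.
Living: Hallvard, Njord, Oskar, Kolbein, Liv, and Ragna — each takes 1/12.
Deceased: Tove and Vidar. Their combined 1/6 is pooled and carried to generation 3.
At generation 3 (Frida, Solveig, Brynja, Magnus, Eirik, Dagny, Hakon) there are 7 shares of (1/6)/7 = 1/42 each.
Living: Frida, Solveig, Brynja, Magnus, Eirik, Dagny, and Hakon — each takes 1/42.

Brynja 1/42; Dagny 1/42; Eirik 1/42; Frida 1/42; Gudrun 1/3; Hakon 1/42; Hallvard 1/12; Kolbein 1/12; Liv 1/12; Magnus 1/42; Njord 1/12; Oskar 1/12; Ragna 1/12; Solveig 1/42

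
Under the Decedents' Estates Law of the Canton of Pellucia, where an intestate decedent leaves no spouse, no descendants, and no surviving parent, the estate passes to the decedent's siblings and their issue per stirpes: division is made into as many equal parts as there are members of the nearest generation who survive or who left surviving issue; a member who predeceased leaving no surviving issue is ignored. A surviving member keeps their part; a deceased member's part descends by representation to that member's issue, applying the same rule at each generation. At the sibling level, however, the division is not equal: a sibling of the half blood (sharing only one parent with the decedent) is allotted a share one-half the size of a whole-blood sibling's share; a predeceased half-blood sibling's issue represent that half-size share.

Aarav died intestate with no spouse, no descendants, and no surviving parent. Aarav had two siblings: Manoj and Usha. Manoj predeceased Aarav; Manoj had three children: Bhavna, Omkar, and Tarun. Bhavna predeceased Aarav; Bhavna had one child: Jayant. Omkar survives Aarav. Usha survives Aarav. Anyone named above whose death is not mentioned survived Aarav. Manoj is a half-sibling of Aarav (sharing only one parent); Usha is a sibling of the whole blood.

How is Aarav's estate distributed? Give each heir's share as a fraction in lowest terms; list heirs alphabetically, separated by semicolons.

No spouse, descendants, or parent survives, so the estate passes to Aarav's siblings per stirpes.
Half-blood siblings count for one-half the weight of whole-blood siblings at the initial division.
Dividing 1 in proportion to weights (total weight 3/2): Manoj (weight 1/2) → 1/3; Usha (weight 1) → 2/3.
Manoj predeceased; the 1/3 allotted to Manoj's branch passes to Manoj's issue by representation.
The 1/3 is divided into 3 equal shares of 1/9 among Bhavna, Omkar, Tarun.
Bhavna predeceased; the 1/9 allotted to Bhavna's branch passes to Bhavna's issue by representation.
Jayant is the sole taker at this level and receives the full 1/9.
Omkar is living and takes 1/9.
Tarun is living and takes 1/9.
Usha is living and takes 2/3.

Jayant 1/9; Omkar 1/9; Tarun 1/9; Usha 2/3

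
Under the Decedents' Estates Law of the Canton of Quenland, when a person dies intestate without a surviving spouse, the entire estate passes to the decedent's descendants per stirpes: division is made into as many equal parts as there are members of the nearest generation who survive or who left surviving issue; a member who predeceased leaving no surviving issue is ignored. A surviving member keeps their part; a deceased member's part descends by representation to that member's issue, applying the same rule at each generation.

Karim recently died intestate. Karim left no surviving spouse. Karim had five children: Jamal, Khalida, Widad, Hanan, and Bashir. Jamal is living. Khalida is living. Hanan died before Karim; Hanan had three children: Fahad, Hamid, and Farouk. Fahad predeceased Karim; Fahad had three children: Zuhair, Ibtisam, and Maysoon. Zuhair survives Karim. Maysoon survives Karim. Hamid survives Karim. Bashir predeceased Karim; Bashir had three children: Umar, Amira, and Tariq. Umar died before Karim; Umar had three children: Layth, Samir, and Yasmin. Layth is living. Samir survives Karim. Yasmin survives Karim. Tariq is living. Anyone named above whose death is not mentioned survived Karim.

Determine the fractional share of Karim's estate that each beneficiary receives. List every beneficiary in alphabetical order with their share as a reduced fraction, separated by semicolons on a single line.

There is no surviving spouse, so the entire estate passes to Karim's descendants per stirpes.
The estate is divided into 5 equal shares of 1/5 among Jamal, Khalida, Widad, Hanan, Bashir.
Jamal is living and takes 1/5.
Khalida is living and takes 1/5.
Widad is living and takes 1/5.
Hanan predeceased; the 1/5 allotted to Hanan's branch passes to Hanan's issue by representation.
The 1/5 is divided into 3 equal shares of 1/15 among Fahad, Hamid, Farouk.
Fahad predeceased; the 1/15 allotted to Fahad's branch passes to Fahad's issue by representation.
The 1/15 is divided into 3 equal shares of 1/45 among Zuhair, Ibtisam, Maysoon.
Zuhair is living and takes 1/45.
Ibtisam is living and takes 1/45.
Maysoon is living and takes 1/45.
Hamid is living and takes 1/15.
Farouk is living and takes 1/15.
Bashir predeceased; the 1/5 allotted to Bashir's branch passes to Bashir's issue by representation.
The 1/5 is divided into 3 equal shares of 1/15 among Umar, Amira, Tariq.
Umar predeceased; the 1/15 allotted to Umar's branch passes to Umar's issue by representation.
The 1/15 is divided into 3 equal shares of 1/45 among Layth, Samir, Yasmin.
Layth is living and takes 1/45.
Samir is living and takes 1/45.
Yasmin is living and takes 1/45.
Amira is living and takes 1/15.
Tariq is living and takes 1/15.

Amira 1/15; Farouk 1/15; Hamid 1/15; Ibtisam 1/45; Jamal 1/5; Khalida 1/5; Layth 1/45; Maysoon 1/45; Samir 1/45; Tariq 1/15; Widad 1/5; Yasmin 1/45; Zuhair 1/45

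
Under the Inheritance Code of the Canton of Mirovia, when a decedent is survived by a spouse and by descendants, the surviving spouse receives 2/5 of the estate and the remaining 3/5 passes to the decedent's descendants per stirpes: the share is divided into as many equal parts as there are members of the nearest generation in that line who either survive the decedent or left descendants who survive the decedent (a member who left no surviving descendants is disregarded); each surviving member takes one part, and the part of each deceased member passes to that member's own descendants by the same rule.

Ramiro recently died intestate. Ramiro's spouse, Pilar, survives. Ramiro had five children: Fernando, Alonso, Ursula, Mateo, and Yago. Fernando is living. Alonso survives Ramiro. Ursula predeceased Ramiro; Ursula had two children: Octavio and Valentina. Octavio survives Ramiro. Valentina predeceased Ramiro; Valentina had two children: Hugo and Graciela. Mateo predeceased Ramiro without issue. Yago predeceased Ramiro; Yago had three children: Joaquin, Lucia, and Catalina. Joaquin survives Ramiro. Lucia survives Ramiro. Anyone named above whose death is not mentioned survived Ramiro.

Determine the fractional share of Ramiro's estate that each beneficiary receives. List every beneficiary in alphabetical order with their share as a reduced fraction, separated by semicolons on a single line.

Pilar, as surviving spouse, takes 2/5.
The remaining 3/5 passes to Ramiro's descendants per stirpes.
Mateo left no surviving issue, so that branch lapses and is disregarded.
The 3/5 is divided into 4 equal shares of 3/20 among Fernando, Alonso, Ursula, Yago.
Fernando is living and takes 3/20.
Alonso is living and takes 3/20.
Ursula predeceased; the 3/20 allotted to Ursula's branch passes to Ursula's issue by representation.
The 3/20 is divided into 2 equal shares of 3/40 among Octavio, Valentina.
Octavio is living and takes 3/40.
Valentina predeceased; the 3/40 allotted to Valentina's branch passes to Valentina's issue by representation.
The 3/40 is divided into 2 equal shares of 3/80 among Hugo, Graciela.
Hugo is living and takes 3/80.
Graciela is living and takes 3/80.
Yago predeceased; the 3/20 allotted to Yago's branch passes to Yago's issue by representation.
The 3/20 is divided into 3 equal shares of 1/20 among Joaquin, Lucia, Catalina.
Joaquin is living and takes 1/20.
Lucia is living and takes 1/20.
Catalina is living and takes 1/20.

Alonso 3/20; Catalina 1/20; Fernando 3/20; Graciela 3/80; Hugo 3/80; Joaquin 1/20; Lucia 1/20; Octavio 3/40; Pilar 2/5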